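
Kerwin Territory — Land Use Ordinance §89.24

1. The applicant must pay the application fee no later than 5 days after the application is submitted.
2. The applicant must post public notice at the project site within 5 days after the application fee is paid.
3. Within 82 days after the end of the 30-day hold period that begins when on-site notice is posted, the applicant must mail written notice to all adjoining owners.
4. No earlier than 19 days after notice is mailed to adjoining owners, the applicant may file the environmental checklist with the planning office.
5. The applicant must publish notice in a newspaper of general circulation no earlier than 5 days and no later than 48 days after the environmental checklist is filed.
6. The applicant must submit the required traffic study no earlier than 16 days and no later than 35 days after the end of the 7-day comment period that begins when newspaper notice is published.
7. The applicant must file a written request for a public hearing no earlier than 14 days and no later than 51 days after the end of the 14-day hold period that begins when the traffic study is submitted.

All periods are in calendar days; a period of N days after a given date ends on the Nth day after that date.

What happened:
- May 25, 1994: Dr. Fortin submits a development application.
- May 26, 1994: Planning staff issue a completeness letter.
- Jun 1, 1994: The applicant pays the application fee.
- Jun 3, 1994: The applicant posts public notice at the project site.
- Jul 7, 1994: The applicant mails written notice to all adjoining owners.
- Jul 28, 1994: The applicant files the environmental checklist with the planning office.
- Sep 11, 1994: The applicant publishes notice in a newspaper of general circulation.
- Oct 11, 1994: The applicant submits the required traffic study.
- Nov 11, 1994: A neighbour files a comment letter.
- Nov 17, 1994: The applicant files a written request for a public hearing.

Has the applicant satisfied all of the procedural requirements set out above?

No

Step 1: 5 days after May 25, 1994 (when the application is submitted) is May 30, 1994; Jun 1, 1994 misses that deadline by 2 days.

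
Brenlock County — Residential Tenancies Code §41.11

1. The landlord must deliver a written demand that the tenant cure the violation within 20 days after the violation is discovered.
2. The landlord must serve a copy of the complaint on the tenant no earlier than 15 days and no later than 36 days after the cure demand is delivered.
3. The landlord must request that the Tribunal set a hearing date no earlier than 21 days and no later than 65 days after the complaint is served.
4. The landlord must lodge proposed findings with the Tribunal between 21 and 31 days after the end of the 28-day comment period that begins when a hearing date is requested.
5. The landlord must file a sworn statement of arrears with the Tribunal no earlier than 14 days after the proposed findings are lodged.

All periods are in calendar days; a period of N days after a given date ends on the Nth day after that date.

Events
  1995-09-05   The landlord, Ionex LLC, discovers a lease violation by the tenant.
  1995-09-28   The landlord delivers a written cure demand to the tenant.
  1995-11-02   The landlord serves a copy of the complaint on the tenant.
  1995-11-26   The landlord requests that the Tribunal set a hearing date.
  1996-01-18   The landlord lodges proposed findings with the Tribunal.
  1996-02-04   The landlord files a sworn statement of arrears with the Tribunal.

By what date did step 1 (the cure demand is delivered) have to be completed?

Step 1 runs from 1995-09-05, when the violation is discovered. 20 days after 1995-09-05 is 1995-09-25.

1995-09-25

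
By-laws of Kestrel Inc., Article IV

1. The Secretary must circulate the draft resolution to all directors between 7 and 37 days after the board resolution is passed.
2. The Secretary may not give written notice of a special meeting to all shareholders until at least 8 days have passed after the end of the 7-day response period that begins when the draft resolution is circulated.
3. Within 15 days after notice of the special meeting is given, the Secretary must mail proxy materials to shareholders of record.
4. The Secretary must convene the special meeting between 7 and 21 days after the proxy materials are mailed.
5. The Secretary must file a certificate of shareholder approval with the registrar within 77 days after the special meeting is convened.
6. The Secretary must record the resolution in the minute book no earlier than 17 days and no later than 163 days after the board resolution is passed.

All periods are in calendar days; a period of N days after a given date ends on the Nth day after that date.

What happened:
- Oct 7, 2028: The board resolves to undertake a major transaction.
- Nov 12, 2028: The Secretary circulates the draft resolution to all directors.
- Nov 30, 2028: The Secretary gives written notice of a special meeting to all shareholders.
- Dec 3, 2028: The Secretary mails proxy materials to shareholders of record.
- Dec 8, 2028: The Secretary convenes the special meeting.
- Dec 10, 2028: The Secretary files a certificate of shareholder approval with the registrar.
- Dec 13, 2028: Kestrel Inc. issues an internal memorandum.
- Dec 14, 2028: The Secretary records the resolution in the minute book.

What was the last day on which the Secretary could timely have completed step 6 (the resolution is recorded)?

Mar 19, 2029

Step 6 runs from Oct 7, 2028, when the board resolution is passed. The window is 17–163 days after Oct 7, 2028; it closes on Mar 19, 2029.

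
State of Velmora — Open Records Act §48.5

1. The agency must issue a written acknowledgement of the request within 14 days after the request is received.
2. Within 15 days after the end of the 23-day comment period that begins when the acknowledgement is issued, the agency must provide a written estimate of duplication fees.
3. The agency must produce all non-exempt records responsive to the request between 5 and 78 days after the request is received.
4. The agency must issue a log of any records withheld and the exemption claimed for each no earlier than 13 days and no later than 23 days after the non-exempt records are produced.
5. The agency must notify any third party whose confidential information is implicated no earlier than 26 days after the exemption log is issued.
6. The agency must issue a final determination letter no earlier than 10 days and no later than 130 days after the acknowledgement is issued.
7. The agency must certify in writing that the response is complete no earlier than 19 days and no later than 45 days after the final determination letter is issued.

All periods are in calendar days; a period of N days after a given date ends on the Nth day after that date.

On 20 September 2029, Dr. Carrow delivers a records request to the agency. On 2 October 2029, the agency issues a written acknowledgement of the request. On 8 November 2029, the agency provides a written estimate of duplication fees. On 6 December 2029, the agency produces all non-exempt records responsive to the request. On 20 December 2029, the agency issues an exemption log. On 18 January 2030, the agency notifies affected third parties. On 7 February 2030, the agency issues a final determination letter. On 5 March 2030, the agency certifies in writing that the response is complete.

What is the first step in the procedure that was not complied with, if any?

None — every step was satisfied

Step 1: 14 days after 20 September 2029 (when the request is received) is 4 October 2029; done 2 October 2029 — timely.
Step 2: 15 days after 25 October 2029 (end of the 23-day comment period, which began when the acknowledgement is issued on 2 October 2029) is 9 November 2029; completed 8 November 2029, before the deadline.
Step 3: the window is 5–78 days after 20 September 2029 (when the request is received), so 25 September 2029 through 7 December 2029; done 6 December 2029 — within the window.
Step 4: the window is 13–23 days after 6 December 2029 (when the non-exempt records are produced), so 19 December 2029 through 29 December 2029; done 20 December 2029 — within the window.
Step 5: the earliest permitted date is 26 days after 20 December 2029 (when the exemption log is issued), i.e. 15 January 2030; done 18 January 2030 — permitted.
Step 6: the window is 10–130 days after 2 October 2029 (when the acknowledgement is issued), so 12 October 2029 through 9 February 2030; 7 February 2030 falls inside that range.
Step 7: the window is 19–45 days after 7 February 2030 (when the final determination letter is issued), so 26 February 2030 through 24 March 2030; 5 March 2030 falls inside that range.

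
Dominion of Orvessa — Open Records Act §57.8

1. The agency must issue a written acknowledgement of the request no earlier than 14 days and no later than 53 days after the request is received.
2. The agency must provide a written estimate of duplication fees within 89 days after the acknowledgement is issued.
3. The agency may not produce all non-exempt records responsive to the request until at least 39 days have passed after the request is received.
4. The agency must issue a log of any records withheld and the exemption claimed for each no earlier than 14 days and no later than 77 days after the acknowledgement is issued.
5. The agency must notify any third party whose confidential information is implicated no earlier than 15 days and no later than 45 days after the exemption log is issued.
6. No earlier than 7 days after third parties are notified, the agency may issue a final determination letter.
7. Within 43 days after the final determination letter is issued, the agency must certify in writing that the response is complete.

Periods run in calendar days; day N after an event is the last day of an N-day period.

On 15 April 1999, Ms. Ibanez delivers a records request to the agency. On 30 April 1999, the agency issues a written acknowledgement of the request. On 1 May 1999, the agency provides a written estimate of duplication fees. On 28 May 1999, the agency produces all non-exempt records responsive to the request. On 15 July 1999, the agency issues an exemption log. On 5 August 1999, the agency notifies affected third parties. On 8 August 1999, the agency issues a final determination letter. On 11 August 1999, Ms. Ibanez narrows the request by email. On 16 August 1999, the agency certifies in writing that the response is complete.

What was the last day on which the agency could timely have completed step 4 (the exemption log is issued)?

16 July 1999

Step 4 runs from 30 April 1999, when the acknowledgement is issued. The window is 14–77 days after 30 April 1999; it closes on 16 July 1999.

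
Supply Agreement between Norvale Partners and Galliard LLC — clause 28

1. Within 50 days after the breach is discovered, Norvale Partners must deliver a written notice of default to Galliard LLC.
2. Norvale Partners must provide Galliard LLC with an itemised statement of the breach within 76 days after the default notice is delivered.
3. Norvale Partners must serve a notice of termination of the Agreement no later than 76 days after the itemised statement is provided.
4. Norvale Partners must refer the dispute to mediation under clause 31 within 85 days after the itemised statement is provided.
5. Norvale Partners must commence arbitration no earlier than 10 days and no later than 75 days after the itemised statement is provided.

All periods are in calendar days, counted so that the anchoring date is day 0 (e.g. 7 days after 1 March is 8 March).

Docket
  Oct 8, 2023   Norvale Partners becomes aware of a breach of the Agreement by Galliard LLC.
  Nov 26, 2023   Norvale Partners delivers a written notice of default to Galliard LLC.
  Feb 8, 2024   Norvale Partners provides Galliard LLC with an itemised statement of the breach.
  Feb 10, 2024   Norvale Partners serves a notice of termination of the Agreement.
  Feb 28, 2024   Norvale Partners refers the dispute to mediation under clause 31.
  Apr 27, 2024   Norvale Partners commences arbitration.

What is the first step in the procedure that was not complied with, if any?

Step 5

Step 1 — counting 50 days from Oct 8, 2023 (when the breach is discovered) gives a deadline of Nov 27, 2023; done Nov 26, 2023 — timely.
Step 2 — counting 76 days from Nov 26, 2023 (when the default notice is delivered) gives a deadline of Feb 10, 2024; Feb 8, 2024 is within that limit.
Step 3 — counting 76 days from Feb 8, 2024 (when the itemised statement is provided) gives a deadline of Apr 24, 2024; Feb 10, 2024 is within that limit.
Step 4 — counting 85 days from Feb 8, 2024 (when the itemised statement is provided) gives a deadline of May 3, 2024; completed Feb 28, 2024, before the deadline.
Step 5 — 10 and 75 days from Feb 8, 2024 (when the itemised statement is provided) are Feb 18, 2024 and Apr 23, 2024 respectively; Apr 27, 2024 is 4 days past the end of the window.
No need to go further; step 5 was not satisfied.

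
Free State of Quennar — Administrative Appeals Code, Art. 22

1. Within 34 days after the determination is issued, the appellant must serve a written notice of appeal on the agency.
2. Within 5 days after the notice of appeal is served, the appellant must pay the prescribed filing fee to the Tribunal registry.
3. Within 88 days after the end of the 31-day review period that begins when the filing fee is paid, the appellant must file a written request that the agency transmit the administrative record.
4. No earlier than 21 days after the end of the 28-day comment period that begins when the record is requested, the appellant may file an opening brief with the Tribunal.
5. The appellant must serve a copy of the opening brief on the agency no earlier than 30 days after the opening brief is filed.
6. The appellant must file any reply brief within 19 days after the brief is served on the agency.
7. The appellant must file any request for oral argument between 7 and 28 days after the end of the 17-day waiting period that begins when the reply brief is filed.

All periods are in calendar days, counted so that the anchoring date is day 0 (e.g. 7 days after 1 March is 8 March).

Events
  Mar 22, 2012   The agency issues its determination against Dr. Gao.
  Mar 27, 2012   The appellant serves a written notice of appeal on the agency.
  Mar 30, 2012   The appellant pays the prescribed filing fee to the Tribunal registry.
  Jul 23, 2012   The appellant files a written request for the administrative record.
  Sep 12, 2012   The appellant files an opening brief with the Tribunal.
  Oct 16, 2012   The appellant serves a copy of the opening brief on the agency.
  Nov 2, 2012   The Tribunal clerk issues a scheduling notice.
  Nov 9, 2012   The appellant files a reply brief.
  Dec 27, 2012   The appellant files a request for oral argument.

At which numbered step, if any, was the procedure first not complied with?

(1) due by Mar 22, 2012 + 34 days = Apr 25, 2012; Mar 27, 2012 is within that limit.
(2) due by Mar 27, 2012 + 5 days = Apr 1, 2012; done Mar 30, 2012 — timely.
(3) due by Apr 30, 2012 + 88 days = Jul 27, 2012; done Jul 23, 2012 — timely.
(4) permitted from Aug 20, 2012 + 21 days = Sep 10, 2012 onward; done Sep 12, 2012, after the minimum wait.
(5) permitted from Sep 12, 2012 + 30 days = Oct 12, 2012 onward; Oct 16, 2012 is on or after that date.
(6) due by Oct 16, 2012 + 19 days = Nov 4, 2012; done Nov 9, 2012 — 5 days late.

Step 6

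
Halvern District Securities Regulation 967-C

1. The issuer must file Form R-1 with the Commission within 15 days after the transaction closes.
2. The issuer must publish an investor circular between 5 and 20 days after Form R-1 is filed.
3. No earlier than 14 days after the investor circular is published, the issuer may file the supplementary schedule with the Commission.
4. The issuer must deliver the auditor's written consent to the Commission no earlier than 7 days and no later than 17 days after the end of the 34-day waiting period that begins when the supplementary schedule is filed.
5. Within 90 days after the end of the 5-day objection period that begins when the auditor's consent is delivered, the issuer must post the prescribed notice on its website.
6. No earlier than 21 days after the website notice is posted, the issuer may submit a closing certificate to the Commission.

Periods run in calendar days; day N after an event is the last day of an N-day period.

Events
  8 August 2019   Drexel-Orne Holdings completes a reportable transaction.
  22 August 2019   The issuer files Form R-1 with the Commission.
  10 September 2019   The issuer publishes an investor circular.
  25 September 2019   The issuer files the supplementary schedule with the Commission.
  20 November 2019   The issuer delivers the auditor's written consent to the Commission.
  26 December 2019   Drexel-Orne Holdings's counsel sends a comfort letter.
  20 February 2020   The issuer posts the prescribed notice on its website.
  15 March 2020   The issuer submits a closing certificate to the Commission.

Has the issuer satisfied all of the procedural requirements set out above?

(1) due by 8 August 2019 + 15 days = 23 August 2019; done 22 August 2019 — timely.
(2) the permitted window runs from 22 August 2019 + 5 = 27 August 2019 to 22 August 2019 + 20 = 11 September 2019; 10 September 2019 falls inside that range.
(3) permitted from 10 September 2019 + 14 days = 24 September 2019 onward; done 25 September 2019 — permitted.
(4) the permitted window runs from 29 October 2019 + 7 = 5 November 2019 to 29 October 2019 + 17 = 15 November 2019; 20 November 2019 is 5 days past the end of the window.
That is the first point of non-compliance.

No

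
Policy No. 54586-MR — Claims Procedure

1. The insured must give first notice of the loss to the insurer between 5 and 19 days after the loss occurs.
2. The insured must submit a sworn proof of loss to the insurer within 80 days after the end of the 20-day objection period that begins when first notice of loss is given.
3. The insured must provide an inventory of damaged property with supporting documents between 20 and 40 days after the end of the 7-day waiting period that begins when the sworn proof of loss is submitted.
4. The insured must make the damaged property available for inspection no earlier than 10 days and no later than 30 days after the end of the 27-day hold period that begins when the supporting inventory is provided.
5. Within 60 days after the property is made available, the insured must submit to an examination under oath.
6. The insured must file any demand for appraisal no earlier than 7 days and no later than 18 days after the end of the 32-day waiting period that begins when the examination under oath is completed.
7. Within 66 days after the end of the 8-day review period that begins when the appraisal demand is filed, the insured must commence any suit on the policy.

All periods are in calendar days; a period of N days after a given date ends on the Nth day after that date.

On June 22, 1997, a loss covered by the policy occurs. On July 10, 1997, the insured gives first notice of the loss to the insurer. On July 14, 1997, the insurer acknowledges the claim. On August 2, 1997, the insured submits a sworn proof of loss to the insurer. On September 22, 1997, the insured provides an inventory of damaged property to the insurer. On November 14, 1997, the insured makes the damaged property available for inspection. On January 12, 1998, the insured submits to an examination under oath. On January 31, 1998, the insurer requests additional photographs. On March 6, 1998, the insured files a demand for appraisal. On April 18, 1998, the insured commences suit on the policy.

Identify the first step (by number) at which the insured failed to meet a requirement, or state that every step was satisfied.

Step 3

(1) the permitted window runs from June 22, 1997 + 5 = June 27, 1997 to June 22, 1997 + 19 = July 11, 1997; July 10, 1997 falls inside that range.
(2) due by July 30, 1997 + 80 days = October 18, 1997; done August 2, 1997 — timely.
(3) the permitted window runs from August 9, 1997 + 20 = August 29, 1997 to August 9, 1997 + 40 = September 18, 1997; September 22, 1997 is 4 days past the end of the window.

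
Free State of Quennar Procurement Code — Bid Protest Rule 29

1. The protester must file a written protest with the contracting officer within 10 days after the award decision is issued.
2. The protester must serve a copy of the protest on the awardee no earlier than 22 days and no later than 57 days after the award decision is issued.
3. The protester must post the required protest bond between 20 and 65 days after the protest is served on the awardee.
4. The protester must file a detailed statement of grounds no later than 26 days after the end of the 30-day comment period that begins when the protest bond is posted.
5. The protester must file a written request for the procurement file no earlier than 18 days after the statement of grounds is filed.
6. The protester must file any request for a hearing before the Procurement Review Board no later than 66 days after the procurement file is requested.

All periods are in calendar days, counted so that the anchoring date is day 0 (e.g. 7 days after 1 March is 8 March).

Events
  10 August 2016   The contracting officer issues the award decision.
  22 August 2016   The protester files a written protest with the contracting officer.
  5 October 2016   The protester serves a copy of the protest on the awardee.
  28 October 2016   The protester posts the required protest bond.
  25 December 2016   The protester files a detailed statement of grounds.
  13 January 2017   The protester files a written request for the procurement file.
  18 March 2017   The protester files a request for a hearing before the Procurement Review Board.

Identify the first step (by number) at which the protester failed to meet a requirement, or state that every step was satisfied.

Step 1: 10 days after 10 August 2016 (when the award decision is issued) is 20 August 2016; 22 August 2016 misses that deadline by 2 days.
Later steps need not be reached.

Step 1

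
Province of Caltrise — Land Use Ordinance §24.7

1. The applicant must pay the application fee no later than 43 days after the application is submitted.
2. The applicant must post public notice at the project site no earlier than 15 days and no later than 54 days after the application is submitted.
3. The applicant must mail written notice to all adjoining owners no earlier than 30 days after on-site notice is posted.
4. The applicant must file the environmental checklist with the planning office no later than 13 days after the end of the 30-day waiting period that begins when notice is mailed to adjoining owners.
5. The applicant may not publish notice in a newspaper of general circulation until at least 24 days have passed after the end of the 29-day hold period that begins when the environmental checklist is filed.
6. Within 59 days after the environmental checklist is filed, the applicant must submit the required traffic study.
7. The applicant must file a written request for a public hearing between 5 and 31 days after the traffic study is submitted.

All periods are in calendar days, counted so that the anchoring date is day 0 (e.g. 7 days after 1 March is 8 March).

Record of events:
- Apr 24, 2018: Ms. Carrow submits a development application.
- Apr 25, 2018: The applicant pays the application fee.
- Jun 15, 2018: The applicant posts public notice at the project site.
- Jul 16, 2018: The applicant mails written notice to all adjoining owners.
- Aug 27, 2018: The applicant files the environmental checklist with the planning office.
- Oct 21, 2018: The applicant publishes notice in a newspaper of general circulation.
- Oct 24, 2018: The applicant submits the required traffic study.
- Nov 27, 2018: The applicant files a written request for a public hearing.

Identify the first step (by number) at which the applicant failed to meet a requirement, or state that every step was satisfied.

Step 1 — counting 43 days from Apr 24, 2018 (when the application is submitted) gives a deadline of Jun 6, 2018; Apr 25, 2018 is within that limit.
Step 2 — 15 and 54 days from Apr 24, 2018 (when the application is submitted) are May 9, 2018 and Jun 17, 2018 respectively; done Jun 15, 2018, which is between those dates.
Step 3 — must wait 30 days from Jun 15, 2018 (when on-site notice is posted), so not before Jul 15, 2018; done Jul 16, 2018, after the minimum wait.
Step 4 — counting 13 days from Aug 15, 2018 (end of the 30-day waiting period, which began when notice is mailed to adjoining owners on Jul 16, 2018) gives a deadline of Aug 28, 2018; Aug 27, 2018 is within that limit.
Step 5 — must wait 24 days from Sep 25, 2018 (end of the 29-day hold period, which began when the environmental checklist is filed on Aug 27, 2018), so not before Oct 19, 2018; Oct 21, 2018 is on or after that date.
Step 6 — counting 59 days from Aug 27, 2018 (when the environmental checklist is filed) gives a deadline of Oct 25, 2018; completed Oct 24, 2018, before the deadline.
Step 7 — 5 and 31 days from Oct 24, 2018 (when the traffic study is submitted) are Oct 29, 2018 and Nov 24, 2018 respectively; Nov 27, 2018 is 3 days past the end of the window.

Step 7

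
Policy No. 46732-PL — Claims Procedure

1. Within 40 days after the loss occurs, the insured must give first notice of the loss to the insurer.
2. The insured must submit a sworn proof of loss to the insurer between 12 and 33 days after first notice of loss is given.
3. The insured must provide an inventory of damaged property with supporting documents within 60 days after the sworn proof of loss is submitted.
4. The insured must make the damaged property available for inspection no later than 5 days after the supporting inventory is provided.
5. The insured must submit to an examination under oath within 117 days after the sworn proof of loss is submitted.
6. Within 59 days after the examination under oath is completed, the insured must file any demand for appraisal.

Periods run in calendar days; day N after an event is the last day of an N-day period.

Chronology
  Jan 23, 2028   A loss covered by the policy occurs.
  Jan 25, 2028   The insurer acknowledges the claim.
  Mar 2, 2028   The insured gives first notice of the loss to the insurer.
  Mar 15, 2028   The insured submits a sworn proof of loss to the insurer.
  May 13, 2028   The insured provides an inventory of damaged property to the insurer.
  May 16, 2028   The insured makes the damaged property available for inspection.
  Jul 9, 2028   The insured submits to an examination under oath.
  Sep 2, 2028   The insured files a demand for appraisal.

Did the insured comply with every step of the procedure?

Yes

Step 1 — counting 40 days from Jan 23, 2028 (when the loss occurs) gives a deadline of Mar 3, 2028; completed Mar 2, 2028, before the deadline.
Step 2 — 12 and 33 days from Mar 2, 2028 (when first notice of loss is given) are Mar 14, 2028 and Apr 4, 2028 respectively; done Mar 15, 2028, which is between those dates.
Step 3 — counting 60 days from Mar 15, 2028 (when the sworn proof of loss is submitted) gives a deadline of May 14, 2028; done May 13, 2028 — timely.
Step 4 — counting 5 days from May 13, 2028 (when the supporting inventory is provided) gives a deadline of May 18, 2028; done May 16, 2028 — timely.
Step 5 — counting 117 days from Mar 15, 2028 (when the sworn proof of loss is submitted) gives a deadline of Jul 10, 2028; completed Jul 9, 2028, before the deadline.
Step 6 — counting 59 days from Jul 9, 2028 (when the examination under oath is completed) gives a deadline of Sep 6, 2028; Sep 2, 2028 is within that limit.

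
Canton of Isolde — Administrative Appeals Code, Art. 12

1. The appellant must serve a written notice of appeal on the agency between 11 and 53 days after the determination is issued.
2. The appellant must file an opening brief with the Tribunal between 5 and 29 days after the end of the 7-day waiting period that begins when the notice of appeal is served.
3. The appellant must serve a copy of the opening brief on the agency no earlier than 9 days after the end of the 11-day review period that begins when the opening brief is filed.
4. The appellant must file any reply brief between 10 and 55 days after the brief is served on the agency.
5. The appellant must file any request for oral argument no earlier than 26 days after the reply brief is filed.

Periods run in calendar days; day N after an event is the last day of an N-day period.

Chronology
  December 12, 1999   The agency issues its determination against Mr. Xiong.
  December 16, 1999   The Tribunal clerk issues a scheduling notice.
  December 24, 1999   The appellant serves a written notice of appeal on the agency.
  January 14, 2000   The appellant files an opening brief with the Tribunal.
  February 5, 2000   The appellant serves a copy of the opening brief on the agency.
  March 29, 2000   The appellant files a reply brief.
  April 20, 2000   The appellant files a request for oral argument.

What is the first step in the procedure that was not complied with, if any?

Step 5

(1) the permitted window runs from December 12, 1999 + 11 = December 23, 1999 to December 12, 1999 + 53 = February 3, 2000; December 24, 1999 falls inside that range.
(2) the permitted window runs from December 31, 1999 + 5 = January 5, 2000 to December 31, 1999 + 29 = January 29, 2000; done January 14, 2000 — within the window.
(3) permitted from January 25, 2000 + 9 days = February 3, 2000 onward; done February 5, 2000, after the minimum wait.
(4) the permitted window runs from February 5, 2000 + 10 = February 15, 2000 to February 5, 2000 + 55 = March 31, 2000; March 29, 2000 falls inside that range.
(5) permitted from March 29, 2000 + 26 days = April 24, 2000 onward; acted on April 20, 2000, 4 days prematurely.
The procedure was therefore not followed at step 5.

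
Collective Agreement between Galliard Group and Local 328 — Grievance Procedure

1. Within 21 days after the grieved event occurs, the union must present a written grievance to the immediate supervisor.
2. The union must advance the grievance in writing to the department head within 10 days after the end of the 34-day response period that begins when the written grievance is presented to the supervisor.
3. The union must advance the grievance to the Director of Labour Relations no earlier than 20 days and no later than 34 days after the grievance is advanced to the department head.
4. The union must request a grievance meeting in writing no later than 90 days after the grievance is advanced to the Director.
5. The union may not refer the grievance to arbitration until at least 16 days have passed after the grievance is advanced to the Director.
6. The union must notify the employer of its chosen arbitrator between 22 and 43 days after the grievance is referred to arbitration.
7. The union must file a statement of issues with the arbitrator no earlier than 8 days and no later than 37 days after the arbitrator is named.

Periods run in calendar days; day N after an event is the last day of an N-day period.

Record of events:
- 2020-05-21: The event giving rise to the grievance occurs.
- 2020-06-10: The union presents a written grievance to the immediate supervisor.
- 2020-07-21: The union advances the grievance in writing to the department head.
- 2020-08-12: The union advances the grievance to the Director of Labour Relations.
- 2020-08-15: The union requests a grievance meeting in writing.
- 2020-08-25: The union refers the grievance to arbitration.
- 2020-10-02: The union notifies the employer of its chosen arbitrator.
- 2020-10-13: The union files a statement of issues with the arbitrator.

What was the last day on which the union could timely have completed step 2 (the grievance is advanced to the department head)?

2020-07-24

The written grievance is presented to the supervisor on 2020-06-10; the 34-day response period therefore ends 2020-07-14, and step 2 runs from that date. 10 days after 2020-07-14 is 2020-07-24.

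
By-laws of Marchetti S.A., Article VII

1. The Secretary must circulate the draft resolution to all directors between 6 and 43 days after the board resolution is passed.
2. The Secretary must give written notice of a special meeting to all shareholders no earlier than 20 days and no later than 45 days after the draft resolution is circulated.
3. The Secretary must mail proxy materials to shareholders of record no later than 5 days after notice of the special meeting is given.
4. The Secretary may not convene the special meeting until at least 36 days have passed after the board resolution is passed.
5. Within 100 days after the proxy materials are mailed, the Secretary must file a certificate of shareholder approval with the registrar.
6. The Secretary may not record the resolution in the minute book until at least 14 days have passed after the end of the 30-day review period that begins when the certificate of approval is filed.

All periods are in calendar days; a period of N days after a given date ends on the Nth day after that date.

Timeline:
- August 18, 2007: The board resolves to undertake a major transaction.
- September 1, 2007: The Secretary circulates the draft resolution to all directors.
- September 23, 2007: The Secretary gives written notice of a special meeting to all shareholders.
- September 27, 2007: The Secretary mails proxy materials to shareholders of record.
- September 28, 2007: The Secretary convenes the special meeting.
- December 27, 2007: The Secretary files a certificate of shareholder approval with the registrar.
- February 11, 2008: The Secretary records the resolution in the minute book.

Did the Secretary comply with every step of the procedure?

Step 1: the window is 6–43 days after August 18, 2007 (when the board resolution is passed), so August 24, 2007 through September 30, 2007; September 1, 2007 falls inside that range.
Step 2: the window is 20–45 days after September 1, 2007 (when the draft resolution is circulated), so September 21, 2007 through October 16, 2007; done September 23, 2007 — within the window.
Step 3: 5 days after September 23, 2007 (when notice of the special meeting is given) is September 28, 2007; completed September 27, 2007, before the deadline.
Step 4: the earliest permitted date is 36 days after August 18, 2007 (when the board resolution is passed), i.e. September 23, 2007; September 28, 2007 is on or after that date.
Step 5: 100 days after September 27, 2007 (when the proxy materials are mailed) is January 5, 2008; completed December 27, 2007, before the deadline.
Step 6: the earliest permitted date is 14 days after January 26, 2008 (end of the 30-day review period, which began when the certificate of approval is filed on December 27, 2007), i.e. February 9, 2008; February 11, 2008 is on or after that date.

Yes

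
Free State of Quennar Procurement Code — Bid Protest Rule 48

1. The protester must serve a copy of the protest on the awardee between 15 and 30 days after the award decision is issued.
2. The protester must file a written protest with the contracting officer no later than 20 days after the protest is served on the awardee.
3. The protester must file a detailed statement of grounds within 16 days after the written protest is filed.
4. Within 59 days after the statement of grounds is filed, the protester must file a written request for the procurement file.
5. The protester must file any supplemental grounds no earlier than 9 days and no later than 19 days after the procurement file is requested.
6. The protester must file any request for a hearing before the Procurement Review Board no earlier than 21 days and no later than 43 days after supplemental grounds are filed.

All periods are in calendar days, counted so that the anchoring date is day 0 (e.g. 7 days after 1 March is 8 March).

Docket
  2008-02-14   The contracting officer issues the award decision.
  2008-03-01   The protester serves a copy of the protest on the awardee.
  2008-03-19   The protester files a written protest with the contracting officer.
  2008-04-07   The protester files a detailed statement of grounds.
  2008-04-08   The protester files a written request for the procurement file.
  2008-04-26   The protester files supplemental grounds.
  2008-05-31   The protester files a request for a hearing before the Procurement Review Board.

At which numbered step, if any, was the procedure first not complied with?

Step 3

(1) the permitted window runs from 2008-02-14 + 15 = 2008-02-29 to 2008-02-14 + 30 = 2008-03-15; done 2008-03-01, which is between those dates.
(2) due by 2008-03-01 + 20 days = 2008-03-21; completed 2008-03-19, before the deadline.
(3) due by 2008-03-19 + 16 days = 2008-04-04; not done until 2008-04-07, 3 days after the deadline.
No need to go further; step 3 was not satisfied.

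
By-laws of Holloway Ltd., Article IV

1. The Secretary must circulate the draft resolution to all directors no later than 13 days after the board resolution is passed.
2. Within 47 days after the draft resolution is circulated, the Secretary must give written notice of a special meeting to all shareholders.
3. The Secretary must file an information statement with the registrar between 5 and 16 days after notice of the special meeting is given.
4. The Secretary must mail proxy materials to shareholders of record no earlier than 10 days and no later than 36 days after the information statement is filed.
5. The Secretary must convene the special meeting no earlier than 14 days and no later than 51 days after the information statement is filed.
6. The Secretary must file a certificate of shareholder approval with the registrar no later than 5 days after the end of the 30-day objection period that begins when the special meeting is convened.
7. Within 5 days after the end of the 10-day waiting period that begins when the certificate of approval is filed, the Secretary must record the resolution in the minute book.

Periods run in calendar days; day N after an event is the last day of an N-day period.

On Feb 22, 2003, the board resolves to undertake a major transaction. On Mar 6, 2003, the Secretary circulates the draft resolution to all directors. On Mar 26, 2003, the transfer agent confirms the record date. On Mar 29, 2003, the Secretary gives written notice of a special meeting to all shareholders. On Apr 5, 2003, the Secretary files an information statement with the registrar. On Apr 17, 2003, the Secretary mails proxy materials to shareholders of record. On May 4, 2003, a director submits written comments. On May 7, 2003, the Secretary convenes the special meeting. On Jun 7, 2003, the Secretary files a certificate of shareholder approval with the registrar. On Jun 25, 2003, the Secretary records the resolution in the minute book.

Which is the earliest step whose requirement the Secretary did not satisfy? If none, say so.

Step 7

Step 1: 13 days after Feb 22, 2003 (when the board resolution is passed) is Mar 7, 2003; Mar 6, 2003 is within that limit.
Step 2: 47 days after Mar 6, 2003 (when the draft resolution is circulated) is Apr 22, 2003; done Mar 29, 2003 — timely.
Step 3: the window is 5–16 days after Mar 29, 2003 (when notice of the special meeting is given), so Apr 3, 2003 through Apr 14, 2003; Apr 5, 2003 falls inside that range.
Step 4: the window is 10–36 days after Apr 5, 2003 (when the information statement is filed), so Apr 15, 2003 through May 11, 2003; done Apr 17, 2003, which is between those dates.
Step 5: the window is 14–51 days after Apr 5, 2003 (when the information statement is filed), so Apr 19, 2003 through May 26, 2003; done May 7, 2003 — within the window.
Step 6: 5 days after Jun 6, 2003 (end of the 30-day objection period, which began when the special meeting is convened on May 7, 2003) is Jun 11, 2003; completed Jun 7, 2003, before the deadline.
Step 7: 5 days after Jun 17, 2003 (end of the 10-day waiting period, which began when the certificate of approval is filed on Jun 7, 2003) is Jun 22, 2003; done Jun 25, 2003 — 3 days late.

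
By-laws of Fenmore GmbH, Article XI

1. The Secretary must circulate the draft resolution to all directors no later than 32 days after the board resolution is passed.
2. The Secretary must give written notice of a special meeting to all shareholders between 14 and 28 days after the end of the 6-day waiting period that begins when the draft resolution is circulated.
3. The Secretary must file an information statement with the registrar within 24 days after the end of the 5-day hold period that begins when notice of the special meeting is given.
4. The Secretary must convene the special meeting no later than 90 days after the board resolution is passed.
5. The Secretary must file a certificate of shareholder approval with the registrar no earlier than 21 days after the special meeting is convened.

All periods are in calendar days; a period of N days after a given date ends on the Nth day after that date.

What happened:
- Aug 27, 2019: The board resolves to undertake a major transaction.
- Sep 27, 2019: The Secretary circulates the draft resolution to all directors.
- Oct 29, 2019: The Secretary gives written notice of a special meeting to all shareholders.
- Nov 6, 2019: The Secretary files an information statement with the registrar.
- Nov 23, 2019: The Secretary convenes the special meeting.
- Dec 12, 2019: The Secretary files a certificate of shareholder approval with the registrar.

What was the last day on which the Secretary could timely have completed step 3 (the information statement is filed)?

Notice of the special meeting is given on Oct 29, 2019; the 5-day hold period therefore ends Nov 3, 2019, and step 3 runs from that date. 24 days after Nov 3, 2019 is Nov 27, 2019.

Nov 27, 2019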